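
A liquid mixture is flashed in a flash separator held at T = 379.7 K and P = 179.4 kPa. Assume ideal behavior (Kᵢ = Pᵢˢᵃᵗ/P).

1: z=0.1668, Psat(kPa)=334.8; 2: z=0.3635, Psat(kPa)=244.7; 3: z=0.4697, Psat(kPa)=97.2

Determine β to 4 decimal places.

Raoult's law: Kᵢ = Pᵢˢᵃᵗ/P = Pᵢˢᵃᵗ/179.4.
  K_1 = 334.8/179.4 = 1.866221, K_2 = 244.7/179.4 = 1.363991, K_3 = 97.2/179.4 = 0.541806
Material balance + equilibrium reduce to Σ zᵢ(Kᵢ−1)/(1+β(Kᵢ−1)) = 0.
g(0) = ΣzᵢKᵢ − 1 = 0.0616 and g(1) = 1 − Σzᵢ/Kᵢ = -0.2228, so a root lies in (0, 1).
Iterate (Newton) starting at β = 0.51:
  β = 0.5100: g = -0.06903, g' = -0.2624 → β = 0.2469
  β = 0.2469: g = -0.00224, g' = -0.2509 → β = 0.2380
Converged at β = 0.2380.

β = 0.2380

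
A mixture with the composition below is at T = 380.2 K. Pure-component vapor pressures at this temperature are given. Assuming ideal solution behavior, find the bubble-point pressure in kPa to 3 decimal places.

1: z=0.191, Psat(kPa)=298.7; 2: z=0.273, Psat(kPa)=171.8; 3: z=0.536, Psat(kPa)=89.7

Pbub = 152.032 kPa

At the bubble point ψ → 0, so ΣzᵢKᵢ = 1 with Kᵢ = Pᵢˢᵃᵗ/P ⇒ P = ΣzᵢPᵢˢᵃᵗ.
P = 0.191·298.7 + 0.273·171.8 + 0.536·89.7 = 152.032 kPa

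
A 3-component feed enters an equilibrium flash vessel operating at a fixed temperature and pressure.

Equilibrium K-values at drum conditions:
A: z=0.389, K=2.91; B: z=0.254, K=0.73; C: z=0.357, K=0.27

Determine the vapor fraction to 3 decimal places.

ψ = 0.372

Let ψ = V/F and solve Σ zᵢ(Kᵢ−1)/(1+ψ(Kᵢ−1)) = 0.
Feasibility: ΣzᵢKᵢ = 1.414, Σzᵢ/Kᵢ = 1.804 — both > 1, two phases present.
Newton–Raphson from ψ = 0.5:
  ψ = 0.500: g = -0.1096, g' = -0.868 → ψ = 0.374
  ψ = 0.374: g = -0.0011, g' = -0.866 → ψ = 0.372
Converged at ψ = 0.372.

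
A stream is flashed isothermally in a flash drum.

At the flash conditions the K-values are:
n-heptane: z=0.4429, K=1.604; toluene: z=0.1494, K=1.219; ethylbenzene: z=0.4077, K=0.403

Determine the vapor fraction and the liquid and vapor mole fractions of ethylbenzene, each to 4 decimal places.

Rachford–Rice: g(ψ) = Σ zᵢ(Kᵢ−1)/(1+ψ(Kᵢ−1)) = 0.
Check two-phase: ΣzᵢKᵢ = 1.0568 > 1 and Σzᵢ/Kᵢ = 1.4103 > 1, so g(0) = 0.0568 > 0 and g(1) = -0.4103 < 0.
Newton–Raphson from ψ = 0.35:
  ψ = 0.3500: g = -0.05647, g' = -0.3485 → ψ = 0.1880
  ψ = 0.1880: g = -0.00250, g' = -0.3213 → ψ = 0.1802
Converged at ψ = 0.1802.
Compositions from xᵢ = zᵢ/(1+ψ(Kᵢ−1)), yᵢ = Kᵢxᵢ:
  n-heptane: x = 0.3994, y = 0.6407
  toluene: x = 0.1437, y = 0.1752
  ethylbenzene: x = 0.4568, y = 0.1841

ψ = 0.1802, x_ethylbenzene = 0.4568, y_ethylbenzene = 0.1841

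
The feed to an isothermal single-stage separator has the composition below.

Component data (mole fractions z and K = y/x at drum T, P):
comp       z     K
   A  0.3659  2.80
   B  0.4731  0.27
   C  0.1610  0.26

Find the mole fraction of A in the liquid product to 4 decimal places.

x_A = 0.2893

Rachford–Rice: g(V/F) = Σ zᵢ(Kᵢ−1)/(1+V/F(Kᵢ−1)) = 0.
Feasibility: ΣzᵢKᵢ = 1.1941, Σzᵢ/Kᵢ = 2.5021 — both > 1, two phases present.
Newton–Raphson from V/F = 0.5:
  V/F = 0.5000: g = -0.38635, g' = -1.1758 → V/F = 0.1714
  V/F = 0.1714: g = -0.02788, g' = -1.1374 → V/F = 0.1469
  V/F = 0.1469: g = 0.00037, g' = -1.1688 → V/F = 0.1472
Converged at V/F = 0.1472.
Compositions from xᵢ = zᵢ/(1+V/F(Kᵢ−1)), yᵢ = Kᵢxᵢ:
  A: x = 0.2893, y = 0.8099
  B: x = 0.5301, y = 0.1431
  C: x = 0.1807, y = 0.0470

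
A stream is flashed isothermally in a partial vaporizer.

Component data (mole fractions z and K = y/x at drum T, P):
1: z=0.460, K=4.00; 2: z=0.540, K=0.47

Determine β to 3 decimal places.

β = 0.688

Material balance + equilibrium reduce to Σ zᵢ(Kᵢ−1)/(1+β(Kᵢ−1)) = 0.
Check two-phase: ΣzᵢKᵢ = 2.094 > 1 and Σzᵢ/Kᵢ = 1.264 > 1, so g(0) = 1.094 > 0 and g(1) = -0.264 < 0.
Iterate (Newton) starting at β = 0.39:
  β = 0.390: g = 0.2752, g' = -1.120 → β = 0.636
  β = 0.636: g = 0.0431, g' = -0.835 → β = 0.687
  β = 0.687: g = 0.0005, g' = -0.817 → β = 0.688
Converged at β = 0.688.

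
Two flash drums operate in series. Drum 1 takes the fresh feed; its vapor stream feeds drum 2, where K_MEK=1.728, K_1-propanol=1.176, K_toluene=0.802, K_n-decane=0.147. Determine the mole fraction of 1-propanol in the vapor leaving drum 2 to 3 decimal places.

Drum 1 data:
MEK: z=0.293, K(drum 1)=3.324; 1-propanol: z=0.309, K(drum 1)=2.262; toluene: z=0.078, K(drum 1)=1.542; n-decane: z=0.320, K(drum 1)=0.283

Drum 1:
Newton–Raphson from ψ₁ = 0.32:
  ψ₁ = 0.320: g = 0.4066, g' = -1.064 → ψ₁ = 0.702
  ψ₁ = 0.702: g = 0.0341, g' = -1.046 → ψ₁ = 0.735
  ψ₁ = 0.735: g = -0.0008, g' = -1.095 → ψ₁ = 0.734
Converged at ψ₁ = 0.734.
Drum-1 compositions:
  MEK: x = 0.108, y = 0.360
  1-propanol: x = 0.160, y = 0.363
  toluene: x = 0.056, y = 0.086
  n-decane: x = 0.676, y = 0.191
Drum-2 feed = drum-1 vapor: z₂ = (0.3599, 0.3628, 0.0860, 0.1912).
Drum 2:
Newton–Raphson from ψ₂ = 0.37:
  ψ₂ = 0.370: g = 0.0097, g' = -0.429 → ψ₂ = 0.393
  ψ₂ = 0.393: g = -0.0002, g' = -0.444 → ψ₂ = 0.392
Converged at ψ₂ = 0.392.
  MEK: x = 0.280, y = 0.484
  1-propanol: x = 0.339, y = 0.399
  toluene: x = 0.093, y = 0.075
  n-decane: x = 0.287, y = 0.042

y_1-propanol (drum 2) = 0.399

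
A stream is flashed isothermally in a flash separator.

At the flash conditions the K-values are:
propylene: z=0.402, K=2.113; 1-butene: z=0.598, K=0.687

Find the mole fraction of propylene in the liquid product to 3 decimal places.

Material balance + equilibrium reduce to Σ zᵢ(Kᵢ−1)/(1+V/F(Kᵢ−1)) = 0.
Feasibility: ΣzᵢKᵢ = 1.260, Σzᵢ/Kᵢ = 1.061 — both > 1, two phases present.
Binary case is linear: z₁(K₁−1)(1+V/F(K₂−1)) + z₂(K₂−1)(1+V/F(K₁−1)) = 0
⇒ V/F = [z₁(K₁−1)+z₂(K₂−1)] / [−(K₁−1)(K₂−1)] = 0.2603/0.3484 = 0.747
Compositions from xᵢ = zᵢ/(1+V/F(Kᵢ−1)), yᵢ = Kᵢxᵢ:
  propylene: x = 0.219, y = 0.464
  1-butene: x = 0.781, y = 0.536

x_propylene = 0.219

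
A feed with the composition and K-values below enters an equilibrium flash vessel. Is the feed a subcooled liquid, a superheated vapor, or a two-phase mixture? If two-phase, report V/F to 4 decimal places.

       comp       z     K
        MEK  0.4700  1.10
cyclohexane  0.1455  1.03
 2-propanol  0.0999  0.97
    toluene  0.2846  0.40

subcooled liquid

ΣzᵢKᵢ = 0.8776; Σzᵢ/Kᵢ = 1.3830.
Since ΣzᵢKᵢ < 1 the mixture is below its bubble point — single liquid phase.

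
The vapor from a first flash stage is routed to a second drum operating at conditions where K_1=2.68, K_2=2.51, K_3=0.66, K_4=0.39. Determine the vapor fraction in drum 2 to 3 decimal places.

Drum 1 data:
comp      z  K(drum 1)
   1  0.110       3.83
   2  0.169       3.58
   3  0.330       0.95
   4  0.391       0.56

Drum 1:
Let ψ₁ = V/F and solve Σ zᵢ(Kᵢ−1)/(1+ψ₁(Kᵢ−1)) = 0.
Feasibility: ΣzᵢKᵢ = 1.559, Σzᵢ/Kᵢ = 1.122 — both > 1, two phases present.
Newton–Raphson from ψ₁ = 0.5:
  ψ₁ = 0.500: g = 0.0818, g' = -0.491 → ψ₁ = 0.667
  ψ₁ = 0.667: g = 0.0076, g' = -0.410 → ψ₁ = 0.685
Converged at ψ₁ = 0.685.
Drum-1 compositions:
  1: x = 0.037, y = 0.143
  2: x = 0.061, y = 0.219
  3: x = 0.342, y = 0.325
  4: x = 0.560, y = 0.313
Drum-2 feed = drum-1 vapor: z₂ = (0.1433, 0.2186, 0.3246, 0.3135).
Drum 2:
Let ψ₂ = V/F and solve Σ zᵢ(Kᵢ−1)/(1+ψ₂(Kᵢ−1)) = 0.
Feasibility: ΣzᵢKᵢ = 1.269, Σzᵢ/Kᵢ = 1.436 — both > 1, two phases present.
Newton–Raphson from ψ₂ = 0.5:
  ψ₂ = 0.500: g = -0.0892, g' = -0.577 → ψ₂ = 0.345
  ψ₂ = 0.345: g = 0.0019, g' = -0.613 → ψ₂ = 0.349
Converged at ψ₂ = 0.349.
  1: x = 0.090, y = 0.242
  2: x = 0.143, y = 0.359
  3: x = 0.368, y = 0.243
  4: x = 0.398, y = 0.155

V/F (drum 2) = 0.349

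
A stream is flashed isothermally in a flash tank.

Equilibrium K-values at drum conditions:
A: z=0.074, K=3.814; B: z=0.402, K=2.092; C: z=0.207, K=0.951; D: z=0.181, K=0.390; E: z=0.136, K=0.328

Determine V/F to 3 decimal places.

Newton iteration, V/F⁰ = 0.34:
  V/F = 0.340: g = 0.1585, g' = -0.619 → V/F = 0.596
  V/F = 0.596: g = 0.0073, g' = -0.595 → V/F = 0.608
Converged at V/F = 0.608.

V/F = 0.608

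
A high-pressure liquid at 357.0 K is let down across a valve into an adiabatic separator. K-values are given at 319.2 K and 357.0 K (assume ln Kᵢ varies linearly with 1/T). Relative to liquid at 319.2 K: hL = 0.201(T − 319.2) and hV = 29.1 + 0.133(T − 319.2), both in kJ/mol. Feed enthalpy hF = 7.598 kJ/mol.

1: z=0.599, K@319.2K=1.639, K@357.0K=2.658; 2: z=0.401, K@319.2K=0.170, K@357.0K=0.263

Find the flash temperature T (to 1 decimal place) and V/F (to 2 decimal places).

T = 325.3 K, V/F = 0.22

Adiabatic flash: solve Rachford–Rice at each trial T, then check hF = ψ·hV(T) + (1−ψ)·hL(T).
  T = 319.2 K: K = (1.639, 0.170), RR gives ψ = 0.094, H_out = 2.740 kJ/mol
  T = 357.0 K: K = (2.658, 0.263), RR gives ψ = 0.571, H_out = 22.743 kJ/mol
  T = 338.1 K: K = (2.116, 0.214), RR gives ψ = 0.403, H_out = 14.999 kJ/mol
  T = 328.6 K: K = (1.868, 0.191), RR gives ψ = 0.279, H_out = 9.817 kJ/mol
  T = 323.9 K: K = (1.751, 0.180), RR gives ψ = 0.197, H_out = 6.619 kJ/mol
  T = 326.2 K: K = (1.808, 0.186), RR gives ψ = 0.239, H_out = 8.253 kJ/mol
Linear interpolation between T = 323.9 (H_out = 6.619) and T = 326.2 (H_out = 8.253) on hF = 7.598 gives T ≈ 325.3 K, at which ψ = 0.22.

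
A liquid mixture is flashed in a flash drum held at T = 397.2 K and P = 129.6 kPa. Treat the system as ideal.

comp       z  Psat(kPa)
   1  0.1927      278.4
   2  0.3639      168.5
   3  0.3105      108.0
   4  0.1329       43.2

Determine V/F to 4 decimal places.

Raoult's law: Kᵢ = Pᵢˢᵃᵗ/P = Pᵢˢᵃᵗ/129.6.
  K_1 = 278.4/129.6 = 2.148148, K_2 = 168.5/129.6 = 1.300154, K_3 = 108.0/129.6 = 0.833333, K_4 = 43.2/129.6 = 0.333333
Rachford–Rice: g(V/F) = Σ zᵢ(Kᵢ−1)/(1+V/F(Kᵢ−1)) = 0.
Feasibility: ΣzᵢKᵢ = 1.1901, Σzᵢ/Kᵢ = 1.1409 — both > 1, two phases present.
Newton iteration, V/F⁰ = 0.63:
  V/F = 0.6300: g = 0.00966, g' = -0.2951 → V/F = 0.6627
  V/F = 0.6627: g = -0.00016, g' = -0.3052 → V/F = 0.6622
Converged at V/F = 0.6622.

V/F = 0.6622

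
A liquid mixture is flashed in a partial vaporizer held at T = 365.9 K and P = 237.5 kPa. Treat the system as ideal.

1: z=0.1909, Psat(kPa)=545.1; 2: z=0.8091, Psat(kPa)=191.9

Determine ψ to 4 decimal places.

Raoult's law: Kᵢ = Pᵢˢᵃᵗ/P = Pᵢˢᵃᵗ/237.5.
  K_1 = 545.1/237.5 = 2.295158, K_2 = 191.9/237.5 = 0.808000
Material balance + equilibrium reduce to Σ zᵢ(Kᵢ−1)/(1+ψ(Kᵢ−1)) = 0.
Check two-phase: ΣzᵢKᵢ = 1.0919 > 1 and Σzᵢ/Kᵢ = 1.0845 > 1, so g(0) = 0.0919 > 0 and g(1) = -0.0845 < 0.
Iterate (Newton) starting at ψ = 0.63:
  ψ = 0.6300: g = -0.04057, g' = -0.1357 → ψ = 0.3310
  ψ = 0.3310: g = 0.00716, g' = -0.1909 → ψ = 0.3685
  ψ = 0.3685: g = 0.00018, g' = -0.1813 → ψ = 0.3696
Converged at ψ = 0.3696.

ψ = 0.3696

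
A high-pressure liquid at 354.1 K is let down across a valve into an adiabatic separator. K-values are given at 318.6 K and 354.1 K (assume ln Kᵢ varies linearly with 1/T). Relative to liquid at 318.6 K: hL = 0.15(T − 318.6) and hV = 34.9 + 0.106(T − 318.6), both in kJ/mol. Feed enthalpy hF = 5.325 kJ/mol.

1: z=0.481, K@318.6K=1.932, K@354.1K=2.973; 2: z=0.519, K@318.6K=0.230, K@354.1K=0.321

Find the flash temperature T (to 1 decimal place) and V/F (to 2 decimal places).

Adiabatic flash: solve Rachford–Rice at each trial T, then check hF = ψ·hV(T) + (1−ψ)·hL(T).
  T = 318.6 K: K = (1.932, 0.230), RR gives ψ = 0.068, H_out = 2.367 kJ/mol
  T = 354.1 K: K = (2.973, 0.321), RR gives ψ = 0.445, H_out = 20.172 kJ/mol
  T = 336.4 K: K = (2.426, 0.274), RR gives ψ = 0.299, H_out = 12.860 kJ/mol
  T = 327.5 K: K = (2.171, 0.252), RR gives ψ = 0.200, H_out = 8.229 kJ/mol
  T = 323.1 K: K = (2.051, 0.241), RR gives ψ = 0.140, H_out = 5.531 kJ/mol
  T = 320.9 K: K = (1.992, 0.236), RR gives ψ = 0.106, H_out = 4.043 kJ/mol
Linear interpolation between T = 320.9 (H_out = 4.043) and T = 323.1 (H_out = 5.531) on hF = 5.325 gives T ≈ 322.8 K, at which ψ = 0.14.

T = 322.8 K, V/F = 0.14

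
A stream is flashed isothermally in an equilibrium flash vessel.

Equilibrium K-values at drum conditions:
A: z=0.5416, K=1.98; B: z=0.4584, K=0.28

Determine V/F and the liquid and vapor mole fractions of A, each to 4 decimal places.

V/F = 0.2845, x_A = 0.4235, y_A = 0.8386

Binary case is linear: z₁(K₁−1)(1+V/F(K₂−1)) + z₂(K₂−1)(1+V/F(K₁−1)) = 0
⇒ V/F = [z₁(K₁−1)+z₂(K₂−1)] / [−(K₁−1)(K₂−1)] = 0.20072/0.70560 = 0.2845
Compositions from xᵢ = zᵢ/(1+V/F(Kᵢ−1)), yᵢ = Kᵢxᵢ:
  A: x = 0.4235, y = 0.8386
  B: x = 0.5765, y = 0.1614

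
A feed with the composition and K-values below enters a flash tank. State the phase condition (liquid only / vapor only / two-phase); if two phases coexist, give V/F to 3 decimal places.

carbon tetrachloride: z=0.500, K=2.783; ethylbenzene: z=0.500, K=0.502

two-phase, V/F = 0.724

ΣzᵢKᵢ = 1.643; Σzᵢ/Kᵢ = 1.176.
Both exceed 1, so a two-phase solution exists.
Let ψ = V/F and solve Σ zᵢ(Kᵢ−1)/(1+ψ(Kᵢ−1)) = 0.
Iterate (Newton) starting at ψ = 0.5:
  ψ = 0.500: g = 0.1398, g' = -0.664 → ψ = 0.710
  ψ = 0.710: g = 0.0080, g' = -0.606 → ψ = 0.724
Converged at ψ = 0.724.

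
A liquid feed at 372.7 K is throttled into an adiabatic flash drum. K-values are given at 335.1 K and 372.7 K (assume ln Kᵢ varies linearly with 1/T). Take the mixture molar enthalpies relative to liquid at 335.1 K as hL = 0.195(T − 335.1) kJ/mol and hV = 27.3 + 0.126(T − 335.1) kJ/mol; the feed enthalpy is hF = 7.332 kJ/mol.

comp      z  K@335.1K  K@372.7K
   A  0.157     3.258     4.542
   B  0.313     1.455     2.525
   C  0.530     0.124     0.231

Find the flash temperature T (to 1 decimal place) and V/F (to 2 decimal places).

T = 349.7 K, V/F = 0.17

Adiabatic flash: solve Rachford–Rice at each trial T, then check hF = ψ·hV(T) + (1−ψ)·hL(T).
  T = 335.1 K: K = (3.258, 1.455, 0.124), RR gives ψ = 0.026, H_out = 0.721 kJ/mol
  T = 372.7 K: K = (4.542, 2.525, 0.231), RR gives ψ = 0.351, H_out = 16.014 kJ/mol
  T = 353.9 K: K = (3.881, 1.945, 0.172), RR gives ψ = 0.208, H_out = 9.073 kJ/mol
  T = 344.5 K: K = (3.564, 1.689, 0.147), RR gives ψ = 0.123, H_out = 5.102 kJ/mol
  T = 349.2 K: K = (3.721, 1.814, 0.159), RR gives ψ = 0.167, H_out = 7.137 kJ/mol
  T = 351.5 K: K = (3.799, 1.877, 0.165), RR gives ψ = 0.187, H_out = 8.096 kJ/mol
Linear interpolation between T = 349.2 (H_out = 7.137) and T = 351.5 (H_out = 8.096) on hF = 7.332 gives T ≈ 349.7 K, at which ψ = 0.17.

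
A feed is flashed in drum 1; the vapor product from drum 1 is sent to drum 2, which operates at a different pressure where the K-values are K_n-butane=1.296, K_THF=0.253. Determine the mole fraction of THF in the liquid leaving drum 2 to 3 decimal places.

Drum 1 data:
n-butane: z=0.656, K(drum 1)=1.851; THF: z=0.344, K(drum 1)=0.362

x_THF (drum 2) = 0.284

Drum 1:
Rachford–Rice: g(ψ₁) = Σ zᵢ(Kᵢ−1)/(1+ψ₁(Kᵢ−1)) = 0.
g(0) = ΣzᵢKᵢ − 1 = 0.339 and g(1) = 1 − Σzᵢ/Kᵢ = -0.305, so a root lies in (0, 1).
Newton–Raphson from ψ₁ = 0.69:
  ψ₁ = 0.690: g = -0.0403, g' = -0.635 → ψ₁ = 0.627
  ψ₁ = 0.627: g = -0.0015, g' = -0.591 → ψ₁ = 0.624
Converged at ψ₁ = 0.624.
Drum-1 compositions:
  n-butane: x = 0.428, y = 0.793
  THF: x = 0.572, y = 0.207
Drum-2 feed = drum-1 vapor: z₂ = (0.7931, 0.2069).
Drum 2:
Rachford–Rice: g(ψ₂) = Σ zᵢ(Kᵢ−1)/(1+ψ₂(Kᵢ−1)) = 0.
g(0) = ΣzᵢKᵢ − 1 = 0.080 and g(1) = 1 − Σzᵢ/Kᵢ = -0.430, so a root lies in (0, 1).
Binary case is linear: z₁(K₁−1)(1+ψ₂(K₂−1)) + z₂(K₂−1)(1+ψ₂(K₁−1)) = 0
⇒ ψ₂ = [z₁(K₁−1)+z₂(K₂−1)] / [−(K₁−1)(K₂−1)] = 0.0802/0.2211 = 0.363
  n-butane: x = 0.716, y = 0.928
  THF: x = 0.284, y = 0.072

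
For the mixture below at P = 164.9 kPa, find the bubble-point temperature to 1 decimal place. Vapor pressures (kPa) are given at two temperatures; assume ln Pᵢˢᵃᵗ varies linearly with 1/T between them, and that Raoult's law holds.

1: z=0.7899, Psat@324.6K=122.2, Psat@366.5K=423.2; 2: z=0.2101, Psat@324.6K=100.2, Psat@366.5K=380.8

Bubble-point temperature: ΣzᵢPᵢˢᵃᵗ(T) = P. Interpolate ln Pᵢˢᵃᵗ = aᵢ + bᵢ/T.
  T = 324.6 K: ΣzᵢPᵢˢᵃᵗ = 117.58 kPa
  T = 366.5 K: ΣzᵢPᵢˢᵃᵗ = 414.29 kPa
  T = 345.6 K: ΣzᵢPᵢˢᵃᵗ = 229.60 kPa
  T = 335.1 K: ΣzᵢPᵢˢᵃᵗ = 166.03 kPa
  T = 329.9 K: ΣzᵢPᵢˢᵃᵗ = 140.33 kPa
  T = 332.5 K: ΣzᵢPᵢˢᵃᵗ = 152.74 kPa
Interpolating between 332.5 K and 335.1 K gives T ≈ 334.9 K.

T = 334.9 K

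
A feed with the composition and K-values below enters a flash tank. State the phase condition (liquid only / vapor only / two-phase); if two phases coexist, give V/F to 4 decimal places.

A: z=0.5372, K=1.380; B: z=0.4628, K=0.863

vapor only

ΣzᵢKᵢ = 1.1407; Σzᵢ/Kᵢ = 0.9255.
Since Σzᵢ/Kᵢ < 1 the mixture is above its dew point — single vapor phase.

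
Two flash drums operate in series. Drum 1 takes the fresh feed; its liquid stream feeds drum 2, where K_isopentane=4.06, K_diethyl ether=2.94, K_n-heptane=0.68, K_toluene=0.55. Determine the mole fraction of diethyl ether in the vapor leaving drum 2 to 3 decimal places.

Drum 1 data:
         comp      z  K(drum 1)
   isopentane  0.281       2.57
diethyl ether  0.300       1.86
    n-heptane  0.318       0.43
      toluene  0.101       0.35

Drum 1:
Material balance + equilibrium reduce to Σ zᵢ(Kᵢ−1)/(1+ψ₁(Kᵢ−1)) = 0.
g(0) = ΣzᵢKᵢ − 1 = 0.452 and g(1) = 1 − Σzᵢ/Kᵢ = -0.299, so a root lies in (0, 1).
Newton–Raphson from ψ₁ = 0.39:
  ψ₁ = 0.390: g = 0.1458, g' = -0.638 → ψ₁ = 0.618
  ψ₁ = 0.618: g = 0.0025, g' = -0.639 → ψ₁ = 0.622
Converged at ψ₁ = 0.622.
Drum-1 compositions:
  isopentane: x = 0.142, y = 0.365
  diethyl ether: x = 0.195, y = 0.363
  n-heptane: x = 0.493, y = 0.212
  toluene: x = 0.170, y = 0.059
Drum-2 feed = drum-1 liquid: z₂ = (0.1421, 0.1954, 0.4928, 0.1696).
Drum 2:
Rachford–Rice: g(ψ₂) = Σ zᵢ(Kᵢ−1)/(1+ψ₂(Kᵢ−1)) = 0.
Check two-phase: ΣzᵢKᵢ = 1.580 > 1 and Σzᵢ/Kᵢ = 1.135 > 1, so g(0) = 0.580 > 0 and g(1) = -0.135 < 0.
Iterate (Newton) starting at ψ₂ = 0.5:
  ψ₂ = 0.500: g = 0.0781, g' = -0.526 → ψ₂ = 0.648
  ψ₂ = 0.648: g = 0.0068, g' = -0.443 → ψ₂ = 0.664
Converged at ψ₂ = 0.664.
  isopentane: x = 0.047, y = 0.190
  diethyl ether: x = 0.085, y = 0.251
  n-heptane: x = 0.626, y = 0.426
  toluene: x = 0.242, y = 0.133

y_diethyl ether (drum 2) = 0.251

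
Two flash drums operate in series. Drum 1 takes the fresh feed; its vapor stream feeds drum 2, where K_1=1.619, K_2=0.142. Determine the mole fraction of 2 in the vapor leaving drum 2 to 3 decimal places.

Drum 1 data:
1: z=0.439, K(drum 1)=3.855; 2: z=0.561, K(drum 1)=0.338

Drum 1:
Newton iteration, ψ₁⁰ = 0.68:
  ψ₁ = 0.680: g = -0.2493, g' = -1.227 → ψ₁ = 0.477
  ψ₁ = 0.477: g = -0.0118, g' = -1.167 → ψ₁ = 0.467
Converged at ψ₁ = 0.467.
Drum-1 compositions:
  1: x = 0.188, y = 0.726
  2: x = 0.812, y = 0.274
Drum-2 feed = drum-1 vapor: z₂ = (0.7256, 0.2744).
Drum 2:
Let ψ₂ = V/F and solve Σ zᵢ(Kᵢ−1)/(1+ψ₂(Kᵢ−1)) = 0.
Check two-phase: ΣzᵢKᵢ = 1.214 > 1 and Σzᵢ/Kᵢ = 2.380 > 1, so g(0) = 0.214 > 0 and g(1) = -1.380 < 0.
Binary case is linear: z₁(K₁−1)(1+ψ₂(K₂−1)) + z₂(K₂−1)(1+ψ₂(K₁−1)) = 0
⇒ ψ₂ = [z₁(K₁−1)+z₂(K₂−1)] / [−(K₁−1)(K₂−1)] = 0.2137/0.5311 = 0.402
  1: x = 0.581, y = 0.940
  2: x = 0.419, y = 0.060

y_2 (drum 2) = 0.060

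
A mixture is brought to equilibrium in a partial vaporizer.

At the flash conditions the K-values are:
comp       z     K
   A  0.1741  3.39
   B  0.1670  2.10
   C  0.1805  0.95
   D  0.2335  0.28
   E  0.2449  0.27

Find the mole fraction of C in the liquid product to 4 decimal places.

x_C = 0.1825

Newton–Raphson from V/F = 0.5:
  V/F = 0.5000: g = -0.24540, g' = -0.9102 → V/F = 0.2304
  V/F = 0.2304: g = -0.01070, g' = -0.9053 → V/F = 0.2186
Converged at V/F = 0.2186.
Compositions from xᵢ = zᵢ/(1+V/F(Kᵢ−1)), yᵢ = Kᵢxᵢ:
  A: x = 0.1143, y = 0.3876
  B: x = 0.1346, y = 0.2827
  C: x = 0.1825, y = 0.1734
  D: x = 0.2771, y = 0.0776
  E: x = 0.2914, y = 0.0787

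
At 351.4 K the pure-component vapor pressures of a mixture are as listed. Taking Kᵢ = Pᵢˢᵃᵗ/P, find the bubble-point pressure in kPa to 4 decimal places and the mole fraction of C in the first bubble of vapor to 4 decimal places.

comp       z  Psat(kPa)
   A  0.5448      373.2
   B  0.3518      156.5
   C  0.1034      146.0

Pbub = 273.4725 kPa, y_C = 0.0552

At the bubble point ψ → 0, so ΣzᵢKᵢ = 1 with Kᵢ = Pᵢˢᵃᵗ/P ⇒ P = ΣzᵢPᵢˢᵃᵗ.
P = 0.5448·373.2 + 0.3518·156.5 + 0.1034·146.0 = 273.4725 kPa
yᵢ = zᵢPᵢˢᵃᵗ/P ⇒ y_C = 0.1034·146.0/273.4725 = 0.0552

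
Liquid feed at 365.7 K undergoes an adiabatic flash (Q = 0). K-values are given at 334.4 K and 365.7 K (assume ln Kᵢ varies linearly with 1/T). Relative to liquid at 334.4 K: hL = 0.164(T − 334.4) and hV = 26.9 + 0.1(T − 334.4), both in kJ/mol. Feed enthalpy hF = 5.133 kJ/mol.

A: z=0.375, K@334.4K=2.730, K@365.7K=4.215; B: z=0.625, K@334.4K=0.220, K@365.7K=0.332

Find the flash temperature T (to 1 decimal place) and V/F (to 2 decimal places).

T = 338.9 K, V/F = 0.16

Adiabatic flash: solve Rachford–Rice at each trial T, then check hF = ψ·hV(T) + (1−ψ)·hL(T).
  T = 334.4 K: K = (2.730, 0.220), RR gives ψ = 0.119, H_out = 3.214 kJ/mol
  T = 365.7 K: K = (4.215, 0.332), RR gives ψ = 0.367, H_out = 14.270 kJ/mol
  T = 350.0 K: K = (3.423, 0.273), RR gives ψ = 0.258, H_out = 9.230 kJ/mol
  T = 342.2 K: K = (3.065, 0.245), RR gives ψ = 0.194, H_out = 6.409 kJ/mol
  T = 338.3 K: K = (2.894, 0.233), RR gives ψ = 0.159, H_out = 4.869 kJ/mol
  T = 340.2 K: K = (2.977, 0.239), RR gives ψ = 0.176, H_out = 5.632 kJ/mol
  T = 339.2 K: K = (2.933, 0.235), RR gives ψ = 0.167, H_out = 5.234 kJ/mol
  T = 338.8 K: K = (2.916, 0.234), RR gives ψ = 0.163, H_out = 5.073 kJ/mol
Linear interpolation between T = 338.8 (H_out = 5.073) and T = 339.2 (H_out = 5.234) on hF = 5.133 gives T ≈ 338.9 K, at which ψ = 0.16.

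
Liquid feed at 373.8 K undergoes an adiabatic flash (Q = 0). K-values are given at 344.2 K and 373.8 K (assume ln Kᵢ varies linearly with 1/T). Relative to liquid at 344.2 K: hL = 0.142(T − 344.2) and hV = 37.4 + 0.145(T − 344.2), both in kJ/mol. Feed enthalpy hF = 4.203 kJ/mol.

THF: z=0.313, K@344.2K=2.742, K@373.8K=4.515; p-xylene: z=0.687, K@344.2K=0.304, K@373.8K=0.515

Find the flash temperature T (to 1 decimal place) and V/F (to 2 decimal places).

Adiabatic flash: solve Rachford–Rice at each trial T, then check hF = ψ·hV(T) + (1−ψ)·hL(T).
  T = 344.2 K: K = (2.742, 0.304), RR gives ψ = 0.055, H_out = 2.070 kJ/mol
  T = 373.8 K: K = (4.515, 0.515), RR gives ψ = 0.450, H_out = 21.070 kJ/mol
  T = 359.0 K: K = (3.555, 0.400), RR gives ψ = 0.253, H_out = 11.566 kJ/mol
  T = 351.6 K: K = (3.131, 0.350), RR gives ψ = 0.159, H_out = 6.997 kJ/mol
  T = 347.9 K: K = (2.932, 0.326), RR gives ψ = 0.109, H_out = 4.603 kJ/mol
  T = 346.0 K: K = (2.833, 0.315), RR gives ψ = 0.082, H_out = 3.323 kJ/mol
Linear interpolation between T = 346.0 (H_out = 3.323) and T = 347.9 (H_out = 4.603) on hF = 4.203 gives T ≈ 347.3 K, at which ψ = 0.10.

T = 347.3 K, V/F = 0.10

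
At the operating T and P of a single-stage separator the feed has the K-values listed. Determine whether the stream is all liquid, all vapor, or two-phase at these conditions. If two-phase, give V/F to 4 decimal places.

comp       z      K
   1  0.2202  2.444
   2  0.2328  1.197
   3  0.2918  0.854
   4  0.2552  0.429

ΣzᵢKᵢ = 1.1755; Σzᵢ/Kᵢ = 1.2211.
Both exceed 1, so a two-phase solution exists.
Material balance + equilibrium reduce to Σ zᵢ(Kᵢ−1)/(1+ψ(Kᵢ−1)) = 0.
Iterate (Newton) starting at ψ = 0.5:
  ψ = 0.5000: g = -0.02350, g' = -0.3326 → ψ = 0.4293
  ψ = 0.4293: g = 0.00007, g' = -0.3357 → ψ = 0.4295
Converged at ψ = 0.4295.

two-phase, V/F = 0.4295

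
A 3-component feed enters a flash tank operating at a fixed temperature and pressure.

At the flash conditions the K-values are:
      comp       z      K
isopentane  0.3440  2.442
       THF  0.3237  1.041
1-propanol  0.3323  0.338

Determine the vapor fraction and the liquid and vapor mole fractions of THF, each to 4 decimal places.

Rachford–Rice: g(ψ) = Σ zᵢ(Kᵢ−1)/(1+ψ(Kᵢ−1)) = 0.
Feasibility: ΣzᵢKᵢ = 1.2893, Σzᵢ/Kᵢ = 1.4350 — both > 1, two phases present.
Newton–Raphson from ψ = 0.5:
  ψ = 0.5000: g = -0.02759, g' = -0.5674 → ψ = 0.4514
  ψ = 0.4514: g = -0.00023, g' = -0.5592 → ψ = 0.4510
Converged at ψ = 0.4510.
Compositions from xᵢ = zᵢ/(1+ψ(Kᵢ−1)), yᵢ = Kᵢxᵢ:
  isopentane: x = 0.2084, y = 0.5090
  THF: x = 0.3178, y = 0.3309
  1-propanol: x = 0.4737, y = 0.1601

ψ = 0.4510, x_THF = 0.3178, y_THF = 0.3309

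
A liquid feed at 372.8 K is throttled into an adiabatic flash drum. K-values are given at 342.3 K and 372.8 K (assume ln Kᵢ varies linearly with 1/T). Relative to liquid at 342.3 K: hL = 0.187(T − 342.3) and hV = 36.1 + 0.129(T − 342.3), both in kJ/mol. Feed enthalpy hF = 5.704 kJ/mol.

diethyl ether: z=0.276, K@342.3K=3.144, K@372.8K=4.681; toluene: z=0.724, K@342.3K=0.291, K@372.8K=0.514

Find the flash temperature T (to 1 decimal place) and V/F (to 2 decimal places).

T = 349.4 K, V/F = 0.12

Adiabatic flash: solve Rachford–Rice at each trial T, then check hF = ψ·hV(T) + (1−ψ)·hL(T).
  T = 342.3 K: K = (3.144, 0.291), RR gives ψ = 0.052, H_out = 1.863 kJ/mol
  T = 372.8 K: K = (4.681, 0.514), RR gives ψ = 0.371, H_out = 18.448 kJ/mol
  T = 357.6 K: K = (3.872, 0.392), RR gives ψ = 0.202, H_out = 9.963 kJ/mol
  T = 350.0 K: K = (3.499, 0.339), RR gives ψ = 0.128, H_out = 6.001 kJ/mol
  T = 346.1 K: K = (3.317, 0.314), RR gives ψ = 0.090, H_out = 3.934 kJ/mol
  T = 348.1 K: K = (3.409, 0.327), RR gives ψ = 0.109, H_out = 5.000 kJ/mol
Linear interpolation between T = 348.1 (H_out = 5.000) and T = 350.0 (H_out = 6.001) on hF = 5.704 gives T ≈ 349.4 K, at which ψ = 0.12.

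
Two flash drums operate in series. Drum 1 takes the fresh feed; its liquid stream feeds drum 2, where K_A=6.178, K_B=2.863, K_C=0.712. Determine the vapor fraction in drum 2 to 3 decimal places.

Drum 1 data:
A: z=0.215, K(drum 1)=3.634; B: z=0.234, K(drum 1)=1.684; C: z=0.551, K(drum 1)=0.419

Drum 1:
Let ψ₁ = V/F and solve Σ zᵢ(Kᵢ−1)/(1+ψ₁(Kᵢ−1)) = 0.
Feasibility: ΣzᵢKᵢ = 1.406, Σzᵢ/Kᵢ = 1.513 — both > 1, two phases present.
Iterate (Newton) starting at ψ₁ = 0.35:
  ψ₁ = 0.350: g = 0.0220, g' = -0.768 → ψ₁ = 0.379
Converged at ψ₁ = 0.379.
Drum-1 compositions:
  A: x = 0.108, y = 0.391
  B: x = 0.186, y = 0.313
  C: x = 0.707, y = 0.296
Drum-2 feed = drum-1 liquid: z₂ = (0.1076, 0.1858, 0.7066).
Drum 2:
Material balance + equilibrium reduce to Σ zᵢ(Kᵢ−1)/(1+ψ₂(Kᵢ−1)) = 0.
Check two-phase: ΣzᵢKᵢ = 1.700 > 1 and Σzᵢ/Kᵢ = 1.075 > 1, so g(0) = 0.700 > 0 and g(1) = -0.075 < 0.
Newton iteration, ψ₂⁰ = 0.5:
  ψ₂ = 0.500: g = 0.0967, g' = -0.477 → ψ₂ = 0.703
  ψ₂ = 0.703: g = 0.0148, g' = -0.347 → ψ₂ = 0.746
  ψ₂ = 0.746: g = 0.0004, g' = -0.330 → ψ₂ = 0.747
Converged at ψ₂ = 0.747.
  A: x = 0.022, y = 0.137
  B: x = 0.078, y = 0.222
  C: x = 0.900, y = 0.641

V/F (drum 2) = 0.747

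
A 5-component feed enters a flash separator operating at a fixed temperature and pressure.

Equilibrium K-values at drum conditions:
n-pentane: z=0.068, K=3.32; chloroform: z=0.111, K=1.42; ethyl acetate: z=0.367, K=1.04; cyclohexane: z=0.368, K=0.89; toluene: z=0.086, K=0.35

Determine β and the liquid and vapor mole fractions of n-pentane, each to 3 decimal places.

β = 0.502, x_n-pentane = 0.031, y_n-pentane = 0.104

Iterate (Newton) starting at β = 0.43:
  β = 0.430: g = 0.0128, g' = -0.181 → β = 0.501
  β = 0.501: g = 0.0002, g' = -0.177 → β = 0.502
Converged at β = 0.502.
Compositions from xᵢ = zᵢ/(1+β(Kᵢ−1)), yᵢ = Kᵢxᵢ:
  n-pentane: x = 0.031, y = 0.104
  chloroform: x = 0.092, y = 0.130
  ethyl acetate: x = 0.360, y = 0.374
  cyclohexane: x = 0.389, y = 0.347
  toluene: x = 0.128, y = 0.045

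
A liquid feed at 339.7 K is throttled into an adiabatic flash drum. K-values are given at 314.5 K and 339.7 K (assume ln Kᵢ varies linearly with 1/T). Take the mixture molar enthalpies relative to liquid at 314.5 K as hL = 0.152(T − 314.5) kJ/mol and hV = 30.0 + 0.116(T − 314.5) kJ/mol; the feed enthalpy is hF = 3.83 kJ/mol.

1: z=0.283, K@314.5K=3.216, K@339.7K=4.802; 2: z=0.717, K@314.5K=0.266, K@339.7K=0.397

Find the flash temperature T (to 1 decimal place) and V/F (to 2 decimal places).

Adiabatic flash: solve Rachford–Rice at each trial T, then check hF = ψ·hV(T) + (1−ψ)·hL(T).
  T = 314.5 K: K = (3.216, 0.266), RR gives ψ = 0.062, H_out = 1.860 kJ/mol
  T = 339.7 K: K = (4.802, 0.397), RR gives ψ = 0.281, H_out = 11.998 kJ/mol
  T = 327.1 K: K = (3.960, 0.327), RR gives ψ = 0.179, H_out = 7.192 kJ/mol
  T = 320.8 K: K = (3.576, 0.296), RR gives ψ = 0.124, H_out = 4.635 kJ/mol
  T = 317.6 K: K = (3.390, 0.280), RR gives ψ = 0.093, H_out = 3.260 kJ/mol
  T = 319.2 K: K = (3.482, 0.288), RR gives ψ = 0.109, H_out = 3.955 kJ/mol
Linear interpolation between T = 317.6 (H_out = 3.260) and T = 319.2 (H_out = 3.955) on hF = 3.83 gives T ≈ 318.9 K, at which ψ = 0.11.

T = 318.9 K, V/F = 0.11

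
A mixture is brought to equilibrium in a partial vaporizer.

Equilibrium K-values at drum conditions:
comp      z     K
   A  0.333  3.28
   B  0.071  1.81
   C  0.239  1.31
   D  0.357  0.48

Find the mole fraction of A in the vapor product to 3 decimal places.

y_A = 0.362

Rachford–Rice: g(V/F) = Σ zᵢ(Kᵢ−1)/(1+V/F(Kᵢ−1)) = 0.
g(0) = ΣzᵢKᵢ − 1 = 0.705 and g(1) = 1 − Σzᵢ/Kᵢ = -0.067, so a root lies in (0, 1).
Newton iteration, V/F⁰ = 0.42:
  V/F = 0.420: g = 0.2588, g' = -0.654 → V/F = 0.816
  V/F = 0.816: g = 0.0368, g' = -0.534 → V/F = 0.885
  V/F = 0.885: g = -0.0005, g' = -0.551 → V/F = 0.884
Converged at V/F = 0.884.
Compositions from xᵢ = zᵢ/(1+V/F(Kᵢ−1)), yᵢ = Kᵢxᵢ:
  A: x = 0.110, y = 0.362
  B: x = 0.041, y = 0.075
  C: x = 0.188, y = 0.246
  D: x = 0.661, y = 0.317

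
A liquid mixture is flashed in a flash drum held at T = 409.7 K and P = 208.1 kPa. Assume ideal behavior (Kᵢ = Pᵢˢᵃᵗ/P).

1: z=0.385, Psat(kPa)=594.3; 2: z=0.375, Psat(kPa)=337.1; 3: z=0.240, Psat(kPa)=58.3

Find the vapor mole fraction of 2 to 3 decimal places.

Raoult's law: Kᵢ = Pᵢˢᵃᵗ/P = Pᵢˢᵃᵗ/208.1.
  K_1 = 594.3/208.1 = 2.85584, K_2 = 337.1/208.1 = 1.61989, K_3 = 58.3/208.1 = 0.28015
Rachford–Rice: g(ψ) = Σ zᵢ(Kᵢ−1)/(1+ψ(Kᵢ−1)) = 0.
Check two-phase: ΣzᵢKᵢ = 1.774 > 1 and Σzᵢ/Kᵢ = 1.223 > 1, so g(0) = 0.774 > 0 and g(1) = -0.223 < 0.
Iterate (Newton) starting at ψ = 0.5:
  ψ = 0.500: g = 0.2782, g' = -0.744 → ψ = 0.874
  ψ = 0.874: g = -0.0423, g' = -1.157 → ψ = 0.837
  ψ = 0.837: g = -0.0020, g' = -1.053 → ψ = 0.835
Converged at ψ = 0.835.
Compositions from xᵢ = zᵢ/(1+ψ(Kᵢ−1)), yᵢ = Kᵢxᵢ:
  1: x = 0.151, y = 0.431
  2: x = 0.247, y = 0.400
  3: x = 0.602, y = 0.169

y_2 = 0.400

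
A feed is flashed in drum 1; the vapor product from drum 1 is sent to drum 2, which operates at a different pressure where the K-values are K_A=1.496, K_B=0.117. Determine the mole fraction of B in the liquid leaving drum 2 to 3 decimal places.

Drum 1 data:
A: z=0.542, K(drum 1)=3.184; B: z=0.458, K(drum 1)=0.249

x_B (drum 2) = 0.360

Drum 1:
Material balance + equilibrium reduce to Σ zᵢ(Kᵢ−1)/(1+ψ₁(Kᵢ−1)) = 0.
g(0) = ΣzᵢKᵢ − 1 = 0.840 and g(1) = 1 − Σzᵢ/Kᵢ = -1.010, so a root lies in (0, 1).
Binary case is linear: z₁(K₁−1)(1+ψ₁(K₂−1)) + z₂(K₂−1)(1+ψ₁(K₁−1)) = 0
⇒ ψ₁ = [z₁(K₁−1)+z₂(K₂−1)] / [−(K₁−1)(K₂−1)] = 0.8398/1.6402 = 0.512
Drum-1 compositions:
  A: x = 0.256, y = 0.815
  B: x = 0.744, y = 0.185
Drum-2 feed = drum-1 vapor: z₂ = (0.8147, 0.1853).
Drum 2:
Binary case is linear: z₁(K₁−1)(1+ψ₂(K₂−1)) + z₂(K₂−1)(1+ψ₂(K₁−1)) = 0
⇒ ψ₂ = [z₁(K₁−1)+z₂(K₂−1)] / [−(K₁−1)(K₂−1)] = 0.2405/0.4380 = 0.549
  A: x = 0.640, y = 0.958
  B: x = 0.360, y = 0.042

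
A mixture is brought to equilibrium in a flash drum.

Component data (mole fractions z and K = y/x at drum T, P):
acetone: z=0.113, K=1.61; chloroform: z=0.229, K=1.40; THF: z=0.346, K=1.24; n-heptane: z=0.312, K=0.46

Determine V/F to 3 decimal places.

Rachford–Rice: g(V/F) = Σ zᵢ(Kᵢ−1)/(1+V/F(Kᵢ−1)) = 0.
Check two-phase: ΣzᵢKᵢ = 1.075 > 1 and Σzᵢ/Kᵢ = 1.191 > 1, so g(0) = 0.075 > 0 and g(1) = -0.191 < 0.
Newton–Raphson from V/F = 0.69:
  V/F = 0.690: g = -0.0770, g' = -0.289 → V/F = 0.424
  V/F = 0.424: g = -0.0100, g' = -0.223 → V/F = 0.379
  V/F = 0.379: g = -0.0002, g' = -0.216 → V/F = 0.378
Converged at V/F = 0.378.

V/F = 0.378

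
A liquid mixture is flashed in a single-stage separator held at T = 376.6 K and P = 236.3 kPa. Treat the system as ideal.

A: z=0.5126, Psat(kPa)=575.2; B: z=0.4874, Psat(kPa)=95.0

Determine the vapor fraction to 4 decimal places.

ψ = 0.5174

Raoult's law: Kᵢ = Pᵢˢᵃᵗ/P = Pᵢˢᵃᵗ/236.3.
  K_A = 575.2/236.3 = 2.434194, K_B = 95.0/236.3 = 0.402031
Binary case is linear: z₁(K₁−1)(1+ψ(K₂−1)) + z₂(K₂−1)(1+ψ(K₁−1)) = 0
⇒ ψ = [z₁(K₁−1)+z₂(K₂−1)] / [−(K₁−1)(K₂−1)] = 0.44372/0.85760 = 0.5174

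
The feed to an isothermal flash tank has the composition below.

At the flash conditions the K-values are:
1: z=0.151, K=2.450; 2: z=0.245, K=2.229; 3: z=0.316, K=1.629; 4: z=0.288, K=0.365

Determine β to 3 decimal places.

Newton–Raphson from β = 0.5:
  β = 0.500: g = 0.1967, g' = -0.570 → β = 0.845
  β = 0.845: g = -0.0186, g' = -0.747 → β = 0.820
  β = 0.820: g = -0.0004, g' = -0.718 → β = 0.819
Converged at β = 0.819.

β = 0.819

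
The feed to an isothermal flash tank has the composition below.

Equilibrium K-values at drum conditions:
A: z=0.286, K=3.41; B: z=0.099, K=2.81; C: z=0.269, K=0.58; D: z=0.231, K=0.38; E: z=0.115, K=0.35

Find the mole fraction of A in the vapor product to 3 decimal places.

y_A = 0.477

Material balance + equilibrium reduce to Σ zᵢ(Kᵢ−1)/(1+V/F(Kᵢ−1)) = 0.
Check two-phase: ΣzᵢKᵢ = 1.538 > 1 and Σzᵢ/Kᵢ = 1.519 > 1, so g(0) = 0.537 > 0 and g(1) = -0.519 < 0.
Newton iteration, V/F⁰ = 0.5:
  V/F = 0.500: g = -0.0547, g' = -0.800 → V/F = 0.432
  V/F = 0.432: g = 0.0009, g' = -0.831 → V/F = 0.433
Converged at V/F = 0.433.
Compositions from xᵢ = zᵢ/(1+V/F(Kᵢ−1)), yᵢ = Kᵢxᵢ:
  A: x = 0.140, y = 0.477
  B: x = 0.056, y = 0.156
  C: x = 0.329, y = 0.191
  D: x = 0.316, y = 0.120
  E: x = 0.160, y = 0.056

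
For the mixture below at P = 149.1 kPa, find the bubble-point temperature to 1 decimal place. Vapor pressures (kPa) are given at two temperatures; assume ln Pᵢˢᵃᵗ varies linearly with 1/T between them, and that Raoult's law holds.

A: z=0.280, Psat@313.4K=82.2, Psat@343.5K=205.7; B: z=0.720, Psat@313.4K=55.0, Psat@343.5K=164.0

T = 338.3 K

Bubble-point temperature: ΣzᵢPᵢˢᵃᵗ(T) = P. Interpolate ln Pᵢˢᵃᵗ = aᵢ + bᵢ/T.
  T = 313.4 K: ΣzᵢPᵢˢᵃᵗ = 62.62 kPa
  T = 343.5 K: ΣzᵢPᵢˢᵃᵗ = 175.68 kPa
  T = 328.4 K: ΣzᵢPᵢˢᵃᵗ = 107.11 kPa
  T = 335.9 K: ΣzᵢPᵢˢᵃᵗ = 137.69 kPa
  T = 339.7 K: ΣzᵢPᵢˢᵃᵗ = 155.73 kPa
  T = 337.8 K: ΣzᵢPᵢˢᵃᵗ = 146.48 kPa
Interpolating between 337.8 K and 339.7 K gives T ≈ 338.3 K.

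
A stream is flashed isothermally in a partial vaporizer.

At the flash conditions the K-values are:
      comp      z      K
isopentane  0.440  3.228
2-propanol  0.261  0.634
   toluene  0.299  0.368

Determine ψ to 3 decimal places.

ψ = 0.591

Material balance + equilibrium reduce to Σ zᵢ(Kᵢ−1)/(1+ψ(Kᵢ−1)) = 0.
g(0) = ΣzᵢKᵢ − 1 = 0.696 and g(1) = 1 − Σzᵢ/Kᵢ = -0.360, so a root lies in (0, 1).
Iterate (Newton) starting at ψ = 0.5:
  ψ = 0.500: g = 0.0705, g' = -0.796 → ψ = 0.589
  ψ = 0.589: g = 0.0015, g' = -0.768 → ψ = 0.591
Converged at ψ = 0.591.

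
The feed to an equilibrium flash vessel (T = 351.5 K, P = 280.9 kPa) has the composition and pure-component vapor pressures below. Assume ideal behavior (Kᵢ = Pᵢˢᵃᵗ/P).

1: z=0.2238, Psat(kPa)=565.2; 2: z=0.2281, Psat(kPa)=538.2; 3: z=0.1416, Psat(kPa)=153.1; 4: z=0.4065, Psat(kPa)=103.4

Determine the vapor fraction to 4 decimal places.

ψ = 0.2001

Raoult's law: Kᵢ = Pᵢˢᵃᵗ/P = Pᵢˢᵃᵗ/280.9.
  K_1 = 565.2/280.9 = 2.012104, K_2 = 538.2/280.9 = 1.915984, K_3 = 153.1/280.9 = 0.545034, K_4 = 103.4/280.9 = 0.368103
Newton–Raphson from ψ = 0.58:
  ψ = 0.5800: g = -0.21382, g' = -0.6312 → ψ = 0.2412
  ψ = 0.2412: g = -0.02225, g' = -0.5394 → ψ = 0.2000
  ψ = 0.2000: g = 0.00007, g' = -0.5434 → ψ = 0.2001
Converged at ψ = 0.2001.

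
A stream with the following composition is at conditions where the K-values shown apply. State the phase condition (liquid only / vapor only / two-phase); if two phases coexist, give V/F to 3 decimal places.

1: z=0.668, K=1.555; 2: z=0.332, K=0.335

two-phase, V/F = 0.406

ΣzᵢKᵢ = 1.150; Σzᵢ/Kᵢ = 1.421.
Both exceed 1, so a two-phase solution exists.
Material balance + equilibrium reduce to Σ zᵢ(Kᵢ−1)/(1+ψ(Kᵢ−1)) = 0.
Newton iteration, ψ⁰ = 0.5:
  ψ = 0.500: g = -0.0405, g' = -0.456 → ψ = 0.411
  ψ = 0.411: g = -0.0019, g' = -0.414 → ψ = 0.406
Converged at ψ = 0.406.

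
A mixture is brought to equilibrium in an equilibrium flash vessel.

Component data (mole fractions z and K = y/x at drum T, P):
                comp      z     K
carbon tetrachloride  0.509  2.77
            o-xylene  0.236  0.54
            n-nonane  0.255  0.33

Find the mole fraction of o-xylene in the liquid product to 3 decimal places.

Material balance + equilibrium reduce to Σ zᵢ(Kᵢ−1)/(1+ψ(Kᵢ−1)) = 0.
g(0) = ΣzᵢKᵢ − 1 = 0.622 and g(1) = 1 − Σzᵢ/Kᵢ = -0.394, so a root lies in (0, 1).
Iterate (Newton) starting at ψ = 0.51:
  ψ = 0.510: g = 0.0721, g' = -0.790 → ψ = 0.601
  ψ = 0.601: g = 0.0002, g' = -0.791 → ψ = 0.602
Converged at ψ = 0.602.
Compositions from xᵢ = zᵢ/(1+ψ(Kᵢ−1)), yᵢ = Kᵢxᵢ:
  carbon tetrachloride: x = 0.247, y = 0.683
  o-xylene: x = 0.326, y = 0.176
  n-nonane: x = 0.427, y = 0.141

x_o-xylene = 0.326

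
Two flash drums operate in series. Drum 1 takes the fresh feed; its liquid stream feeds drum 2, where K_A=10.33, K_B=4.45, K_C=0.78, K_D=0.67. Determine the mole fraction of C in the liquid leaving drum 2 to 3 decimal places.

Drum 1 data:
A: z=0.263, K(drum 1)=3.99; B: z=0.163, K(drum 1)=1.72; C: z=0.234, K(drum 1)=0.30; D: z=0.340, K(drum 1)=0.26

Drum 1:
Rachford–Rice: g(ψ₁) = Σ zᵢ(Kᵢ−1)/(1+ψ₁(Kᵢ−1)) = 0.
Check two-phase: ΣzᵢKᵢ = 1.488 > 1 and Σzᵢ/Kᵢ = 2.248 > 1, so g(0) = 0.488 > 0 and g(1) = -1.248 < 0.
Newton–Raphson from ψ₁ = 0.54:
  ψ₁ = 0.540: g = -0.2971, g' = -1.201 → ψ₁ = 0.293
  ψ₁ = 0.293: g = -0.0107, g' = -1.211 → ψ₁ = 0.284
Converged at ψ₁ = 0.284.
Drum-1 compositions:
  A: x = 0.142, y = 0.568
  B: x = 0.135, y = 0.233
  C: x = 0.292, y = 0.088
  D: x = 0.430, y = 0.112
Drum-2 feed = drum-1 liquid: z₂ = (0.1423, 0.1353, 0.2920, 0.4304).
Drum 2:
Let ψ₂ = V/F and solve Σ zᵢ(Kᵢ−1)/(1+ψ₂(Kᵢ−1)) = 0.
Check two-phase: ΣzᵢKᵢ = 2.588 > 1 and Σzᵢ/Kᵢ = 1.061 > 1, so g(0) = 1.588 > 0 and g(1) = -0.061 < 0.
Newton–Raphson from ψ₂ = 0.44:
  ψ₂ = 0.440: g = 0.2082, g' = -0.811 → ψ₂ = 0.697
  ψ₂ = 0.697: g = 0.0539, g' = -0.458 → ψ₂ = 0.814
  ψ₂ = 0.814: g = 0.0045, g' = -0.387 → ψ₂ = 0.826
Converged at ψ₂ = 0.826.
  A: x = 0.016, y = 0.169
  B: x = 0.035, y = 0.156
  C: x = 0.357, y = 0.278
  D: x = 0.592, y = 0.396

x_C (drum 2) = 0.357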